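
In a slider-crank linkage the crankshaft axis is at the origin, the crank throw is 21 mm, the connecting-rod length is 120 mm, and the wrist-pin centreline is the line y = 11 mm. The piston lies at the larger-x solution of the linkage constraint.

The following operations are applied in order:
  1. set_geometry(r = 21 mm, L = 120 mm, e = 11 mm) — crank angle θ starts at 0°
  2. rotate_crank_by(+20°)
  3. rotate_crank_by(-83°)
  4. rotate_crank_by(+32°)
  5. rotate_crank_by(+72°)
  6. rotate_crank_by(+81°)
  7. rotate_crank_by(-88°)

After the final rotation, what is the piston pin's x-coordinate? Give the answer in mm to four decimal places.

137.4075

set_geometry: r = 21 mm, L = 120 mm, e = 11 mm; θ ← 0°
rotate_crank_by(+20°): θ ← 0° +20° = 20°
rotate_crank_by(-83°): θ ← 20° -83° = -63°
rotate_crank_by(+32°): θ ← -63° +32° = -31°
rotate_crank_by(+72°): θ ← -31° +72° = 41°
rotate_crank_by(+81°): θ ← 41° +81° = 122°
rotate_crank_by(-88°): θ ← 122° -88° = 34°
crank pin P = (r cos θ, r sin θ) = (17.409789, 11.743051)
h = r sin θ − e = 11.743051 − 11 = 0.743051
x = r cos θ + √(L² − h²) = 17.409789 + √(14400.0 − 0.5521) = 17.409789 + 119.997699 = 137.407488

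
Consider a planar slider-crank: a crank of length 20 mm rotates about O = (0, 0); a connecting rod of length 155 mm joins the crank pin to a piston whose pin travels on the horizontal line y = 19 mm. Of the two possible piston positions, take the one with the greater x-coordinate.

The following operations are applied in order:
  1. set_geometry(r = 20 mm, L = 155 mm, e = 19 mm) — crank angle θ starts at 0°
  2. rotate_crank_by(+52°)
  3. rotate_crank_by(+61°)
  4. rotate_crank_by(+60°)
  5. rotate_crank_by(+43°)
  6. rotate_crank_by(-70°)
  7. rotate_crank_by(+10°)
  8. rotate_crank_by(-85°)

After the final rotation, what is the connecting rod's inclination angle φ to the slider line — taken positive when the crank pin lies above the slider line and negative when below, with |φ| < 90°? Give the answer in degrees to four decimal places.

-0.0331

set_geometry: r = 20 mm, L = 155 mm, e = 19 mm; θ ← 0°
rotate_crank_by(+52°): θ ← 0° +52° = 52°
rotate_crank_by(+61°): θ ← 52° +61° = 113°
rotate_crank_by(+60°): θ ← 113° +60° = 173°
rotate_crank_by(+43°): θ ← 173° +43° = 216°
rotate_crank_by(-70°): θ ← 216° -70° = 146°
rotate_crank_by(+10°): θ ← 146° +10° = 156°
rotate_crank_by(-85°): θ ← 156° -85° = 71°
crank pin P = (r cos θ, r sin θ) = (6.511363, 18.910372)
h = r sin θ − e = 18.910372 − 19 = -0.089628
sin φ = h / L = -0.089628 / 155 = -0.00057825
φ = arcsin(-0.00057825) = -0.033131°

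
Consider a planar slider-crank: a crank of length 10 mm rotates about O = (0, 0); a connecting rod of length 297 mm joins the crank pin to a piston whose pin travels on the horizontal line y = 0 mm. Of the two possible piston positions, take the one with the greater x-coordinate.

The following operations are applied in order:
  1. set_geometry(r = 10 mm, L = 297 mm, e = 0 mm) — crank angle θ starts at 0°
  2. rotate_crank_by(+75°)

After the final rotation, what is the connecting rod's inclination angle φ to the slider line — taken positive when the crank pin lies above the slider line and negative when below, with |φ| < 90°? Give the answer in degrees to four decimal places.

1.8637

set_geometry: r = 10 mm, L = 297 mm, e = 0 mm; θ ← 0°
rotate_crank_by(+75°): θ ← 0° +75° = 75°
crank pin P = (r cos θ, r sin θ) = (2.588190, 9.659258)
h = r sin θ − e = 9.659258 − 0 = 9.659258
sin φ = h / L = 9.659258 / 297 = 0.03252276
φ = arcsin(0.03252276) = 1.863745°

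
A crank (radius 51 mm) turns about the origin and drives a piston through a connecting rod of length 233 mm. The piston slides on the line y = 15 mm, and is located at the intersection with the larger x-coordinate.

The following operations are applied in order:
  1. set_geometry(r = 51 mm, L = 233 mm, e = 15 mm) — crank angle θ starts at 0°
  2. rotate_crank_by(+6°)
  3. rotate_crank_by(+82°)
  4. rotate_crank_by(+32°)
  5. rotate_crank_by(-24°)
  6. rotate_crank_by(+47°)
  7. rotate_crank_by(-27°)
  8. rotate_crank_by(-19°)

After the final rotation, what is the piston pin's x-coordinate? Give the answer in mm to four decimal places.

224.0459

set_geometry: r = 51 mm, L = 233 mm, e = 15 mm; θ ← 0°
rotate_crank_by(+6°): θ ← 0° +6° = 6°
rotate_crank_by(+82°): θ ← 6° +82° = 88°
rotate_crank_by(+32°): θ ← 88° +32° = 120°
rotate_crank_by(-24°): θ ← 120° -24° = 96°
rotate_crank_by(+47°): θ ← 96° +47° = 143°
rotate_crank_by(-27°): θ ← 143° -27° = 116°
rotate_crank_by(-19°): θ ← 116° -19° = 97°
crank pin P = (r cos θ, r sin θ) = (-6.215337, 50.619854)
h = r sin θ − e = 50.619854 − 15 = 35.619854
x = r cos θ + √(L² − h²) = -6.215337 + √(54289.0 − 1268.7740) = -6.215337 + 230.261213 = 224.045876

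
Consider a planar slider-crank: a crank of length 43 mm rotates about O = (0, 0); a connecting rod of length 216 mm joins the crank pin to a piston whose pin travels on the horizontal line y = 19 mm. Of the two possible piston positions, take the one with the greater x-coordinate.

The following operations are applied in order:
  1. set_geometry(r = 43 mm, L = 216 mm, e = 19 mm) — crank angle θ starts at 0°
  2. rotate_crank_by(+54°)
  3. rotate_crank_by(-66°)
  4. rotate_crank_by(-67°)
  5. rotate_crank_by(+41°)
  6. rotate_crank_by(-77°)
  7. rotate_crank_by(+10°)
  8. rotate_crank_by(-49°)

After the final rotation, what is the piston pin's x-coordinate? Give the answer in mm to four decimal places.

174.0098

set_geometry: r = 43 mm, L = 216 mm, e = 19 mm; θ ← 0°
rotate_crank_by(+54°): θ ← 0° +54° = 54°
rotate_crank_by(-66°): θ ← 54° -66° = -12°
rotate_crank_by(-67°): θ ← -12° -67° = -79°
rotate_crank_by(+41°): θ ← -79° +41° = -38°
rotate_crank_by(-77°): θ ← -38° -77° = -115°
rotate_crank_by(+10°): θ ← -115° +10° = -105°
rotate_crank_by(-49°): θ ← -105° -49° = -154°
crank pin P = (r cos θ, r sin θ) = (-38.648144, -18.849959)
h = r sin θ − e = -18.849959 − 19 = -37.849959
x = r cos θ + √(L² − h²) = -38.648144 + √(46656.0 − 1432.6194) = -38.648144 + 212.657896 = 174.009752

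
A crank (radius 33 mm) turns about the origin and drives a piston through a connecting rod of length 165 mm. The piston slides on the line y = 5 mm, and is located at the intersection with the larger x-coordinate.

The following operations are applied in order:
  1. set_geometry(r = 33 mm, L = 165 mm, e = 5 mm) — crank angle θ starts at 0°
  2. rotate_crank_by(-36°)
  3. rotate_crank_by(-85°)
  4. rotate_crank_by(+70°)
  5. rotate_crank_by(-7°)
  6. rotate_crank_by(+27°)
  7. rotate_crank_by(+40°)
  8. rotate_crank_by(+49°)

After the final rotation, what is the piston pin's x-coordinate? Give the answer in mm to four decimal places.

set_geometry: r = 33 mm, L = 165 mm, e = 5 mm; θ ← 0°
rotate_crank_by(-36°): θ ← 0° -36° = -36°
rotate_crank_by(-85°): θ ← -36° -85° = -121°
rotate_crank_by(+70°): θ ← -121° +70° = -51°
rotate_crank_by(-7°): θ ← -51° -7° = -58°
rotate_crank_by(+27°): θ ← -58° +27° = -31°
rotate_crank_by(+40°): θ ← -31° +40° = 9°
rotate_crank_by(+49°): θ ← 9° +49° = 58°
crank pin P = (r cos θ, r sin θ) = (17.487336, 27.985587)
h = r sin θ − e = 27.985587 − 5 = 22.985587
x = r cos θ + √(L² − h²) = 17.487336 + √(27225.0 − 528.3372) = 17.487336 + 163.391134 = 180.878470

180.8785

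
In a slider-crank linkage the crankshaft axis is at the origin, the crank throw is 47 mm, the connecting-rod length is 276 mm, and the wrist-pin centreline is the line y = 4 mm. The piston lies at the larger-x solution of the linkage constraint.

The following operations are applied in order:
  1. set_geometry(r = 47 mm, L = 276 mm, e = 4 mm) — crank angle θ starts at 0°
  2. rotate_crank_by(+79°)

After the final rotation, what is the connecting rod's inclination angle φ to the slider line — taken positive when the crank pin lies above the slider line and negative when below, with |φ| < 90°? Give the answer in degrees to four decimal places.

set_geometry: r = 47 mm, L = 276 mm, e = 4 mm; θ ← 0°
rotate_crank_by(+79°): θ ← 0° +79° = 79°
crank pin P = (r cos θ, r sin θ) = (8.968023, 46.136478)
h = r sin θ − e = 46.136478 − 4 = 42.136478
sin φ = h / L = 42.136478 / 276 = 0.15266840
φ = arcsin(0.15266840) = 8.781596°

8.7816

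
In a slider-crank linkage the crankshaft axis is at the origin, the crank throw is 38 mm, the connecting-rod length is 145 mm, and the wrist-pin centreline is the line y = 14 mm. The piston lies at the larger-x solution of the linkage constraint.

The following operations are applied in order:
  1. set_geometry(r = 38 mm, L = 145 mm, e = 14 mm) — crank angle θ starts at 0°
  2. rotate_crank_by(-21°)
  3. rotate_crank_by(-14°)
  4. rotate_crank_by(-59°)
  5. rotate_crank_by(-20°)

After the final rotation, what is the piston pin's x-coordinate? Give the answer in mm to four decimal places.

set_geometry: r = 38 mm, L = 145 mm, e = 14 mm; θ ← 0°
rotate_crank_by(-21°): θ ← 0° -21° = -21°
rotate_crank_by(-14°): θ ← -21° -14° = -35°
rotate_crank_by(-59°): θ ← -35° -59° = -94°
rotate_crank_by(-20°): θ ← -94° -20° = -114°
crank pin P = (r cos θ, r sin θ) = (-15.455992, -34.714727)
h = r sin θ − e = -34.714727 − 14 = -48.714727
x = r cos θ + √(L² − h²) = -15.455992 + √(21025.0 − 2373.1247) = -15.455992 + 136.571869 = 121.115876

121.1159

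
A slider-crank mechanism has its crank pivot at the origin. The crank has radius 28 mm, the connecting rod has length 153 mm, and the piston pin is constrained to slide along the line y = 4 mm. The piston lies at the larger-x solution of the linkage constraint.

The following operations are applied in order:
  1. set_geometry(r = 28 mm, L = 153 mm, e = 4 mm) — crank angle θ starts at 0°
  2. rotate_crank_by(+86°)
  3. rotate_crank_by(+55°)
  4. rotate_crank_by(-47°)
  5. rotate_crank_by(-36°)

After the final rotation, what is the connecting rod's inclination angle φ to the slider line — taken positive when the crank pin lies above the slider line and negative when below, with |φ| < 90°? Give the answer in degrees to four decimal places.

7.4150

set_geometry: r = 28 mm, L = 153 mm, e = 4 mm; θ ← 0°
rotate_crank_by(+86°): θ ← 0° +86° = 86°
rotate_crank_by(+55°): θ ← 86° +55° = 141°
rotate_crank_by(-47°): θ ← 141° -47° = 94°
rotate_crank_by(-36°): θ ← 94° -36° = 58°
crank pin P = (r cos θ, r sin θ) = (14.837739, 23.745347)
h = r sin θ − e = 23.745347 − 4 = 19.745347
sin φ = h / L = 19.745347 / 153 = 0.12905455
φ = arcsin(0.12905455) = 7.414962°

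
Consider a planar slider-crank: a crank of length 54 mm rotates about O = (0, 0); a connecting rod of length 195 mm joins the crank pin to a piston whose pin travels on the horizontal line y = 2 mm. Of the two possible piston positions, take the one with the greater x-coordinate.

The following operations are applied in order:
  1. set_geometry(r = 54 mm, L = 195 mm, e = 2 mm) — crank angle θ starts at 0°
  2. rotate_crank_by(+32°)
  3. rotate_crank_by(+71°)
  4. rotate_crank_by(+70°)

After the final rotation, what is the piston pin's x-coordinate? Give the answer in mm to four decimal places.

141.3487

set_geometry: r = 54 mm, L = 195 mm, e = 2 mm; θ ← 0°
rotate_crank_by(+32°): θ ← 0° +32° = 32°
rotate_crank_by(+71°): θ ← 32° +71° = 103°
rotate_crank_by(+70°): θ ← 103° +70° = 173°
crank pin P = (r cos θ, r sin θ) = (-53.597492, 6.580945)
h = r sin θ − e = 6.580945 − 2 = 4.580945
x = r cos θ + √(L² − h²) = -53.597492 + √(38025.0 − 20.9851) = -53.597492 + 194.946185 = 141.348693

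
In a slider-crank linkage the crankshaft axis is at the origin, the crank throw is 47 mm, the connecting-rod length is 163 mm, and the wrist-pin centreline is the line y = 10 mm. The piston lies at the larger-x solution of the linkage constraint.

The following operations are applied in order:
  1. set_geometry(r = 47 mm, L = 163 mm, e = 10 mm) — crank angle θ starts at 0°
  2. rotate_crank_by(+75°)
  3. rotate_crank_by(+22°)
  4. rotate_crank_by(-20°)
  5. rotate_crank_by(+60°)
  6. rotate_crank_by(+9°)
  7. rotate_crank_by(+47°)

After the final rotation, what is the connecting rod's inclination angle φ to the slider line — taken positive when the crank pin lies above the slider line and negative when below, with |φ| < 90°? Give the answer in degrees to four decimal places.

set_geometry: r = 47 mm, L = 163 mm, e = 10 mm; θ ← 0°
rotate_crank_by(+75°): θ ← 0° +75° = 75°
rotate_crank_by(+22°): θ ← 75° +22° = 97°
rotate_crank_by(-20°): θ ← 97° -20° = 77°
rotate_crank_by(+60°): θ ← 77° +60° = 137°
rotate_crank_by(+9°): θ ← 137° +9° = 146°
rotate_crank_by(+47°): θ ← 146° +47° = 193°
crank pin P = (r cos θ, r sin θ) = (-45.795393, -10.572700)
h = r sin θ − e = -10.572700 − 10 = -20.572700
sin φ = h / L = -20.572700 / 163 = -0.12621288
φ = arcsin(-0.12621288) = -7.250803°

-7.2508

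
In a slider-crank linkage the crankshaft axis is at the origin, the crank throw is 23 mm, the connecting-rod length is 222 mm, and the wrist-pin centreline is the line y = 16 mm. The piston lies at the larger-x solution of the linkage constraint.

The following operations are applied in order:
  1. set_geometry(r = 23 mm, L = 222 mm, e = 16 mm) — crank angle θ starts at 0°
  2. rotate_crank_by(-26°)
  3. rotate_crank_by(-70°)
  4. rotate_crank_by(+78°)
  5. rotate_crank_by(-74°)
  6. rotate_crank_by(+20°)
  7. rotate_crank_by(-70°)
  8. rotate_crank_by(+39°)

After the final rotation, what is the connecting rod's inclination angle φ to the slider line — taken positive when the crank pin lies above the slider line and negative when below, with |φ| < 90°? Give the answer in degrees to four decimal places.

set_geometry: r = 23 mm, L = 222 mm, e = 16 mm; θ ← 0°
rotate_crank_by(-26°): θ ← 0° -26° = -26°
rotate_crank_by(-70°): θ ← -26° -70° = -96°
rotate_crank_by(+78°): θ ← -96° +78° = -18°
rotate_crank_by(-74°): θ ← -18° -74° = -92°
rotate_crank_by(+20°): θ ← -92° +20° = -72°
rotate_crank_by(-70°): θ ← -72° -70° = -142°
rotate_crank_by(+39°): θ ← -142° +39° = -103°
crank pin P = (r cos θ, r sin θ) = (-5.173874, -22.410511)
h = r sin θ − e = -22.410511 − 16 = -38.410511
sin φ = h / L = -38.410511 / 222 = -0.17302032
φ = arcsin(-0.17302032) = -9.963474°

-9.9635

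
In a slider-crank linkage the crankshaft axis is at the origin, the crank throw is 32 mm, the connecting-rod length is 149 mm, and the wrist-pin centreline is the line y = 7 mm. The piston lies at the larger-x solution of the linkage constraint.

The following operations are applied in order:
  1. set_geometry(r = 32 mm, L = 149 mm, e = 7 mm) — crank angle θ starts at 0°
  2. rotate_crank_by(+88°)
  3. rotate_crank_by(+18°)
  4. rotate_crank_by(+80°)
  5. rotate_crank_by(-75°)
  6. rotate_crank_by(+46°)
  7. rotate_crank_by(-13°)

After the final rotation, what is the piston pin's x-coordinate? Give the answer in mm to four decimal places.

set_geometry: r = 32 mm, L = 149 mm, e = 7 mm; θ ← 0°
rotate_crank_by(+88°): θ ← 0° +88° = 88°
rotate_crank_by(+18°): θ ← 88° +18° = 106°
rotate_crank_by(+80°): θ ← 106° +80° = 186°
rotate_crank_by(-75°): θ ← 186° -75° = 111°
rotate_crank_by(+46°): θ ← 111° +46° = 157°
rotate_crank_by(-13°): θ ← 157° -13° = 144°
crank pin P = (r cos θ, r sin θ) = (-25.888544, 18.809128)
h = r sin θ − e = 18.809128 − 7 = 11.809128
x = r cos θ + √(L² − h²) = -25.888544 + √(22201.0 − 139.4555) = -25.888544 + 148.531291 = 122.642747

122.6427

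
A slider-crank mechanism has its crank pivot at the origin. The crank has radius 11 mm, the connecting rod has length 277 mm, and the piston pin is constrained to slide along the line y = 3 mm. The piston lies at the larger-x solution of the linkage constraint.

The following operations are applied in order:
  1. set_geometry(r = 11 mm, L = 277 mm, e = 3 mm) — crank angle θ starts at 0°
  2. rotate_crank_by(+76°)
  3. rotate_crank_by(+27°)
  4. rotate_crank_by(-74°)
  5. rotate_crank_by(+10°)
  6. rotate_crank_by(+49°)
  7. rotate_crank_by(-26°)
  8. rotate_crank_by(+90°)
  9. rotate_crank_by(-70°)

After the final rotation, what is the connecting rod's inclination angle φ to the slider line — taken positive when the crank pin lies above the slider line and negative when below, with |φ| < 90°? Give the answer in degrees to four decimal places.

1.6328

set_geometry: r = 11 mm, L = 277 mm, e = 3 mm; θ ← 0°
rotate_crank_by(+76°): θ ← 0° +76° = 76°
rotate_crank_by(+27°): θ ← 76° +27° = 103°
rotate_crank_by(-74°): θ ← 103° -74° = 29°
rotate_crank_by(+10°): θ ← 29° +10° = 39°
rotate_crank_by(+49°): θ ← 39° +49° = 88°
rotate_crank_by(-26°): θ ← 88° -26° = 62°
rotate_crank_by(+90°): θ ← 62° +90° = 152°
rotate_crank_by(-70°): θ ← 152° -70° = 82°
crank pin P = (r cos θ, r sin θ) = (1.530904, 10.892949)
h = r sin θ − e = 10.892949 − 3 = 7.892949
sin φ = h / L = 7.892949 / 277 = 0.02849440
φ = arcsin(0.02849440) = 1.632830°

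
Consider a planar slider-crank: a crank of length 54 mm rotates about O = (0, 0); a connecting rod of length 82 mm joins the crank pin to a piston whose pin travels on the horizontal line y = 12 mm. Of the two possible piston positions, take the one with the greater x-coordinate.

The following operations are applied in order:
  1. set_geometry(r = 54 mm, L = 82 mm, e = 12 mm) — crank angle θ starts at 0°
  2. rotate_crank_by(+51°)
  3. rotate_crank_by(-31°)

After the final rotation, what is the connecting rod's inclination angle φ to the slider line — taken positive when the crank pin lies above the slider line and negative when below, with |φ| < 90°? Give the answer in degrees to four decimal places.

set_geometry: r = 54 mm, L = 82 mm, e = 12 mm; θ ← 0°
rotate_crank_by(+51°): θ ← 0° +51° = 51°
rotate_crank_by(-31°): θ ← 51° -31° = 20°
crank pin P = (r cos θ, r sin θ) = (50.743402, 18.469088)
h = r sin θ − e = 18.469088 − 12 = 6.469088
sin φ = h / L = 6.469088 / 82 = 0.07889131
φ = arcsin(0.07889131) = 4.524841°

4.5248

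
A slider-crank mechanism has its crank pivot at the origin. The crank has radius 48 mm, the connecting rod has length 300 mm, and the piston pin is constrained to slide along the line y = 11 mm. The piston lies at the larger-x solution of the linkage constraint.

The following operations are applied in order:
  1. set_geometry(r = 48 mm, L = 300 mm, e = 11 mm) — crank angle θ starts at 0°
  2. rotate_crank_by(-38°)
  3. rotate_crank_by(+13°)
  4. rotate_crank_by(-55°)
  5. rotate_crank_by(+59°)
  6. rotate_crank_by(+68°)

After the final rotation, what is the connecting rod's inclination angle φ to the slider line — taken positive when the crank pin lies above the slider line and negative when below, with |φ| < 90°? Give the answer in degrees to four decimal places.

4.6087

set_geometry: r = 48 mm, L = 300 mm, e = 11 mm; θ ← 0°
rotate_crank_by(-38°): θ ← 0° -38° = -38°
rotate_crank_by(+13°): θ ← -38° +13° = -25°
rotate_crank_by(-55°): θ ← -25° -55° = -80°
rotate_crank_by(+59°): θ ← -80° +59° = -21°
rotate_crank_by(+68°): θ ← -21° +68° = 47°
crank pin P = (r cos θ, r sin θ) = (32.735921, 35.104978)
h = r sin θ − e = 35.104978 − 11 = 24.104978
sin φ = h / L = 24.104978 / 300 = 0.08034993
φ = arcsin(0.08034993) = 4.608680°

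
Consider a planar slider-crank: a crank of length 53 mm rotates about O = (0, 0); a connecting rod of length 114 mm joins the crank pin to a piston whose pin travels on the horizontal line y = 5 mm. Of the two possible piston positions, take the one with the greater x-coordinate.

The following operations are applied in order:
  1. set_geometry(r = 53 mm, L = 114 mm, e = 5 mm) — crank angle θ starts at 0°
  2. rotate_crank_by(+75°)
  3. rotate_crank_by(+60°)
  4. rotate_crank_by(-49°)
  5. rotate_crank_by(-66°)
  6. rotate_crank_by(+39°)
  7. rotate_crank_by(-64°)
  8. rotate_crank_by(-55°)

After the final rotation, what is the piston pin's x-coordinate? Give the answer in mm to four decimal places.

128.5062

set_geometry: r = 53 mm, L = 114 mm, e = 5 mm; θ ← 0°
rotate_crank_by(+75°): θ ← 0° +75° = 75°
rotate_crank_by(+60°): θ ← 75° +60° = 135°
rotate_crank_by(-49°): θ ← 135° -49° = 86°
rotate_crank_by(-66°): θ ← 86° -66° = 20°
rotate_crank_by(+39°): θ ← 20° +39° = 59°
rotate_crank_by(-64°): θ ← 59° -64° = -5°
rotate_crank_by(-55°): θ ← -5° -55° = -60°
crank pin P = (r cos θ, r sin θ) = (26.500000, -45.899346)
h = r sin θ − e = -45.899346 − 5 = -50.899346
x = r cos θ + √(L² − h²) = 26.500000 + √(12996.0 − 2590.7435) = 26.500000 + 102.006159 = 128.506159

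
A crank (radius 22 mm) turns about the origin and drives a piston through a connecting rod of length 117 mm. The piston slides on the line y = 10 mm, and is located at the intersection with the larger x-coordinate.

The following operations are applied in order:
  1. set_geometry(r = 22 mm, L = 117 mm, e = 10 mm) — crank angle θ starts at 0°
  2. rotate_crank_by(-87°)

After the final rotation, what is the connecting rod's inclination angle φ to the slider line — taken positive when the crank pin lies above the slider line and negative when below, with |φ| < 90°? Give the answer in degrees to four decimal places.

-15.8575

set_geometry: r = 22 mm, L = 117 mm, e = 10 mm; θ ← 0°
rotate_crank_by(-87°): θ ← 0° -87° = -87°
crank pin P = (r cos θ, r sin θ) = (1.151391, -21.969850)
h = r sin θ − e = -21.969850 − 10 = -31.969850
sin φ = h / L = -31.969850 / 117 = -0.27324658
φ = arcsin(-0.27324658) = -15.857549°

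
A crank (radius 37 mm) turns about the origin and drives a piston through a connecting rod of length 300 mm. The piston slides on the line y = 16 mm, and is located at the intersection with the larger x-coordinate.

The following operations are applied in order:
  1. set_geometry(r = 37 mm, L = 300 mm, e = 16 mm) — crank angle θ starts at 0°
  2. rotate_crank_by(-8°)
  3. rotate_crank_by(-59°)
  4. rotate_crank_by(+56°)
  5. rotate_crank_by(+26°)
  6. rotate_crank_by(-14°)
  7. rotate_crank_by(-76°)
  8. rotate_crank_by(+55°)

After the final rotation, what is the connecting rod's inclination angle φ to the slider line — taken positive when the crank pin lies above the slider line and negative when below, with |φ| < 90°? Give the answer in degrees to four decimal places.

set_geometry: r = 37 mm, L = 300 mm, e = 16 mm; θ ← 0°
rotate_crank_by(-8°): θ ← 0° -8° = -8°
rotate_crank_by(-59°): θ ← -8° -59° = -67°
rotate_crank_by(+56°): θ ← -67° +56° = -11°
rotate_crank_by(+26°): θ ← -11° +26° = 15°
rotate_crank_by(-14°): θ ← 15° -14° = 1°
rotate_crank_by(-76°): θ ← 1° -76° = -75°
rotate_crank_by(+55°): θ ← -75° +55° = -20°
crank pin P = (r cos θ, r sin θ) = (34.768627, -12.654745)
h = r sin θ − e = -12.654745 − 16 = -28.654745
sin φ = h / L = -28.654745 / 300 = -0.09551582
φ = arcsin(-0.09551582) = -5.481009°

-5.4810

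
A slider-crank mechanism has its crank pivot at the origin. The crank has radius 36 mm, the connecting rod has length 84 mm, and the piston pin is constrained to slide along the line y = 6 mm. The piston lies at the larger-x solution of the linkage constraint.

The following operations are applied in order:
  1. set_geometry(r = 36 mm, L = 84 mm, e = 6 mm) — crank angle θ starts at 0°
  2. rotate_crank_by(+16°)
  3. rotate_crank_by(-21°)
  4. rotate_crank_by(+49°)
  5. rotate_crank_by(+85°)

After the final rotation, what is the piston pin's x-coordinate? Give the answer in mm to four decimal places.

set_geometry: r = 36 mm, L = 84 mm, e = 6 mm; θ ← 0°
rotate_crank_by(+16°): θ ← 0° +16° = 16°
rotate_crank_by(-21°): θ ← 16° -21° = -5°
rotate_crank_by(+49°): θ ← -5° +49° = 44°
rotate_crank_by(+85°): θ ← 44° +85° = 129°
crank pin P = (r cos θ, r sin θ) = (-22.655534, 27.977255)
h = r sin θ − e = 27.977255 − 6 = 21.977255
x = r cos θ + √(L² − h²) = -22.655534 + √(7056.0 − 482.9997) = -22.655534 + 81.074042 = 58.418508

58.4185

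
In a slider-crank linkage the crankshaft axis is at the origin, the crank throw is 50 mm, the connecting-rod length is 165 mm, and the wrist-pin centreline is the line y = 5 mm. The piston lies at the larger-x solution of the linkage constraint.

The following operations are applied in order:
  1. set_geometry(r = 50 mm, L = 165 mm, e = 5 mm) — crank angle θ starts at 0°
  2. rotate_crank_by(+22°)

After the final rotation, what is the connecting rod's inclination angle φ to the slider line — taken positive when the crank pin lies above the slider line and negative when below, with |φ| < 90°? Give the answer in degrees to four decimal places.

set_geometry: r = 50 mm, L = 165 mm, e = 5 mm; θ ← 0°
rotate_crank_by(+22°): θ ← 0° +22° = 22°
crank pin P = (r cos θ, r sin θ) = (46.359193, 18.730330)
h = r sin θ − e = 18.730330 − 5 = 13.730330
sin φ = h / L = 13.730330 / 165 = 0.08321412
φ = arcsin(0.08321412) = 4.773338°

4.7733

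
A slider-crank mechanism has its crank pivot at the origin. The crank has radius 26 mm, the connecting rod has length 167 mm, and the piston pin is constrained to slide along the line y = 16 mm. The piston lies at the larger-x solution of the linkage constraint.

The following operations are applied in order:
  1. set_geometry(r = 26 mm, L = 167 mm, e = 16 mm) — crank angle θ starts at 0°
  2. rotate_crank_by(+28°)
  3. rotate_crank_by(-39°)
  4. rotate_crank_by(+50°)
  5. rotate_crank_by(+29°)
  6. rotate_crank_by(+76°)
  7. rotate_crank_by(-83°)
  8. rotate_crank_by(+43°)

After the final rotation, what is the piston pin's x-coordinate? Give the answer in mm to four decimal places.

set_geometry: r = 26 mm, L = 167 mm, e = 16 mm; θ ← 0°
rotate_crank_by(+28°): θ ← 0° +28° = 28°
rotate_crank_by(-39°): θ ← 28° -39° = -11°
rotate_crank_by(+50°): θ ← -11° +50° = 39°
rotate_crank_by(+29°): θ ← 39° +29° = 68°
rotate_crank_by(+76°): θ ← 68° +76° = 144°
rotate_crank_by(-83°): θ ← 144° -83° = 61°
rotate_crank_by(+43°): θ ← 61° +43° = 104°
crank pin P = (r cos θ, r sin θ) = (-6.289969, 25.227689)
h = r sin θ − e = 25.227689 − 16 = 9.227689
x = r cos θ + √(L² − h²) = -6.289969 + √(27889.0 − 85.1502) = -6.289969 + 166.744864 = 160.454895

160.4549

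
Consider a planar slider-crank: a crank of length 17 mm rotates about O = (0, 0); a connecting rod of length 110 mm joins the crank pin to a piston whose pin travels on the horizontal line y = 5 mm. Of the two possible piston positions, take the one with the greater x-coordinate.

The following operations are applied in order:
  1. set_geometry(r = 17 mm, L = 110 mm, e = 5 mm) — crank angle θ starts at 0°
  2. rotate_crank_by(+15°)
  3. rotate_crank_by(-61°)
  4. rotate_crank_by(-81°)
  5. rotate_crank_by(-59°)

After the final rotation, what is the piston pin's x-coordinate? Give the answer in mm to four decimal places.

set_geometry: r = 17 mm, L = 110 mm, e = 5 mm; θ ← 0°
rotate_crank_by(+15°): θ ← 0° +15° = 15°
rotate_crank_by(-61°): θ ← 15° -61° = -46°
rotate_crank_by(-81°): θ ← -46° -81° = -127°
rotate_crank_by(-59°): θ ← -127° -59° = -186°
crank pin P = (r cos θ, r sin θ) = (-16.906872, 1.776984)
h = r sin θ − e = 1.776984 − 5 = -3.223016
x = r cos θ + √(L² − h²) = -16.906872 + √(12100.0 − 10.3878) = -16.906872 + 109.952772 = 93.045900

93.0459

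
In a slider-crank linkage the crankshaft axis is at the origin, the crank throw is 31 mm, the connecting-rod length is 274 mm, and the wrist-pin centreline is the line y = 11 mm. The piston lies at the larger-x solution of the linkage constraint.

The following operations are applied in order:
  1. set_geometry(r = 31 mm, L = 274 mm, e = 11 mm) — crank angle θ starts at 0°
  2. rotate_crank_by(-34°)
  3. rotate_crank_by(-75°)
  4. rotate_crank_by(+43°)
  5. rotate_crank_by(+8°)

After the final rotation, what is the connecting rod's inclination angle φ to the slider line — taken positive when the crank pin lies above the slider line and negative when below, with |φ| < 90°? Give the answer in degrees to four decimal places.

set_geometry: r = 31 mm, L = 274 mm, e = 11 mm; θ ← 0°
rotate_crank_by(-34°): θ ← 0° -34° = -34°
rotate_crank_by(-75°): θ ← -34° -75° = -109°
rotate_crank_by(+43°): θ ← -109° +43° = -66°
rotate_crank_by(+8°): θ ← -66° +8° = -58°
crank pin P = (r cos θ, r sin θ) = (16.427497, -26.289491)
h = r sin θ − e = -26.289491 − 11 = -37.289491
sin φ = h / L = -37.289491 / 274 = -0.13609303
φ = arcsin(-0.13609303) = -7.821829°

-7.8218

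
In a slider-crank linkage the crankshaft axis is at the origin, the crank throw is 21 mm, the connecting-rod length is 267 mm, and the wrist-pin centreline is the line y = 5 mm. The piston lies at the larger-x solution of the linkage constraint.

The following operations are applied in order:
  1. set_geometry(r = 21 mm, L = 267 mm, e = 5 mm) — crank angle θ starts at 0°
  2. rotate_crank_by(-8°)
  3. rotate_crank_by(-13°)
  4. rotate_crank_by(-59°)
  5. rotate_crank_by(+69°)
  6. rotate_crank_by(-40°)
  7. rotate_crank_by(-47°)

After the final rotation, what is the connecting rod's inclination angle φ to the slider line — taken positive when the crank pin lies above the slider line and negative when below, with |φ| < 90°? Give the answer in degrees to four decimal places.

-5.5442

set_geometry: r = 21 mm, L = 267 mm, e = 5 mm; θ ← 0°
rotate_crank_by(-8°): θ ← 0° -8° = -8°
rotate_crank_by(-13°): θ ← -8° -13° = -21°
rotate_crank_by(-59°): θ ← -21° -59° = -80°
rotate_crank_by(+69°): θ ← -80° +69° = -11°
rotate_crank_by(-40°): θ ← -11° -40° = -51°
rotate_crank_by(-47°): θ ← -51° -47° = -98°
crank pin P = (r cos θ, r sin θ) = (-2.922635, -20.795629)
h = r sin θ − e = -20.795629 − 5 = -25.795629
sin φ = h / L = -25.795629 / 267 = -0.09661284
φ = arcsin(-0.09661284) = -5.544156°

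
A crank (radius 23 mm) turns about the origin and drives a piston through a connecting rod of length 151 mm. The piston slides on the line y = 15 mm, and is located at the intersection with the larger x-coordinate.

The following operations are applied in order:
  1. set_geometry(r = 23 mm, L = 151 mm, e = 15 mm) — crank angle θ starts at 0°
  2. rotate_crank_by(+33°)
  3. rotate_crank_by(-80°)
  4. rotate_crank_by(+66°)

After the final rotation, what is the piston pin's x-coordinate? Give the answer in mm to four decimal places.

set_geometry: r = 23 mm, L = 151 mm, e = 15 mm; θ ← 0°
rotate_crank_by(+33°): θ ← 0° +33° = 33°
rotate_crank_by(-80°): θ ← 33° -80° = -47°
rotate_crank_by(+66°): θ ← -47° +66° = 19°
crank pin P = (r cos θ, r sin θ) = (21.746927, 7.488068)
h = r sin θ − e = 7.488068 − 15 = -7.511932
x = r cos θ + √(L² − h²) = 21.746927 + √(22801.0 − 56.4291) = 21.746927 + 150.813033 = 172.559960

172.5600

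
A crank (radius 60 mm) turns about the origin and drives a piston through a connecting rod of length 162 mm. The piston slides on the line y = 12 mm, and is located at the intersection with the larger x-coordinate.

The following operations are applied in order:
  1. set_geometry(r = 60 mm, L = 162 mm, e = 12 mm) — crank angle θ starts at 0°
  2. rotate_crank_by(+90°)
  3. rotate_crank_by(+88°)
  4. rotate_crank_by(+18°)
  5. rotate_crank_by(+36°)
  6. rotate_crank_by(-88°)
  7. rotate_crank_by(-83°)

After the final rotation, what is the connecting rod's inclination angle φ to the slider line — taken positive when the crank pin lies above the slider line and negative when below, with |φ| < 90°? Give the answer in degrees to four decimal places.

14.4692

set_geometry: r = 60 mm, L = 162 mm, e = 12 mm; θ ← 0°
rotate_crank_by(+90°): θ ← 0° +90° = 90°
rotate_crank_by(+88°): θ ← 90° +88° = 178°
rotate_crank_by(+18°): θ ← 178° +18° = 196°
rotate_crank_by(+36°): θ ← 196° +36° = 232°
rotate_crank_by(-88°): θ ← 232° -88° = 144°
rotate_crank_by(-83°): θ ← 144° -83° = 61°
crank pin P = (r cos θ, r sin θ) = (29.088577, 52.477182)
h = r sin θ − e = 52.477182 − 12 = 40.477182
sin φ = h / L = 40.477182 / 162 = 0.24985915
φ = arcsin(0.24985915) = 14.469178°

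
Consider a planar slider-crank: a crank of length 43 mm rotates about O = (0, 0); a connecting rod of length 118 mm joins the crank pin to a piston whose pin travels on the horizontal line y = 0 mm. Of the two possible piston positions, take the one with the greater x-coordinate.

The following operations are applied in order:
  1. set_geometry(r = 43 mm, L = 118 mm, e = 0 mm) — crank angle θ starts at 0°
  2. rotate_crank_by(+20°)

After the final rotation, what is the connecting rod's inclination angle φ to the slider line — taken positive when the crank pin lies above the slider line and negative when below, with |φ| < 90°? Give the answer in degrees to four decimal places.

set_geometry: r = 43 mm, L = 118 mm, e = 0 mm; θ ← 0°
rotate_crank_by(+20°): θ ← 0° +20° = 20°
crank pin P = (r cos θ, r sin θ) = (40.406783, 14.706866)
h = r sin θ − e = 14.706866 − 0 = 14.706866
sin φ = h / L = 14.706866 / 118 = 0.12463446
φ = arcsin(0.12463446) = 7.159647°

7.1596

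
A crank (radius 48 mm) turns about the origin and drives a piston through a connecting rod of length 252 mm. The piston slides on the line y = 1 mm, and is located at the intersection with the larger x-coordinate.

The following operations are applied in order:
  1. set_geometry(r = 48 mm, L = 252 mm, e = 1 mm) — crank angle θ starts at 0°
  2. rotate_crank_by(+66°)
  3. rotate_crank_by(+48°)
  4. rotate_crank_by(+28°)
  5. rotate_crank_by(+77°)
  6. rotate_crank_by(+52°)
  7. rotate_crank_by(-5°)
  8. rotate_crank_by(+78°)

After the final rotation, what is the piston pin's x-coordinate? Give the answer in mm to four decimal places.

297.7384

set_geometry: r = 48 mm, L = 252 mm, e = 1 mm; θ ← 0°
rotate_crank_by(+66°): θ ← 0° +66° = 66°
rotate_crank_by(+48°): θ ← 66° +48° = 114°
rotate_crank_by(+28°): θ ← 114° +28° = 142°
rotate_crank_by(+77°): θ ← 142° +77° = 219°
rotate_crank_by(+52°): θ ← 219° +52° = 271°
rotate_crank_by(-5°): θ ← 271° -5° = 266°
rotate_crank_by(+78°): θ ← 266° +78° = 344°
crank pin P = (r cos θ, r sin θ) = (46.140561, -13.230593)
h = r sin θ − e = -13.230593 − 1 = -14.230593
x = r cos θ + √(L² − h²) = 46.140561 + √(63504.0 − 202.5098) = 46.140561 + 251.597874 = 297.738435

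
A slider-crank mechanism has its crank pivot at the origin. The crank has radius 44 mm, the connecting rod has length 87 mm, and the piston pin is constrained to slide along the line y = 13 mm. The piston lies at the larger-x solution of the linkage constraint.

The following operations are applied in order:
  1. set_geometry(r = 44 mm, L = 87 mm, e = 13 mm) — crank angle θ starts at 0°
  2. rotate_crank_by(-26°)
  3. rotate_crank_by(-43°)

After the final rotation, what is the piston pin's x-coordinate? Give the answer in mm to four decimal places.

83.9196

set_geometry: r = 44 mm, L = 87 mm, e = 13 mm; θ ← 0°
rotate_crank_by(-26°): θ ← 0° -26° = -26°
rotate_crank_by(-43°): θ ← -26° -43° = -69°
crank pin P = (r cos θ, r sin θ) = (15.768190, -41.077539)
h = r sin θ − e = -41.077539 − 13 = -54.077539
x = r cos θ + √(L² − h²) = 15.768190 + √(7569.0 − 2924.3802) = 15.768190 + 68.151448 = 83.919637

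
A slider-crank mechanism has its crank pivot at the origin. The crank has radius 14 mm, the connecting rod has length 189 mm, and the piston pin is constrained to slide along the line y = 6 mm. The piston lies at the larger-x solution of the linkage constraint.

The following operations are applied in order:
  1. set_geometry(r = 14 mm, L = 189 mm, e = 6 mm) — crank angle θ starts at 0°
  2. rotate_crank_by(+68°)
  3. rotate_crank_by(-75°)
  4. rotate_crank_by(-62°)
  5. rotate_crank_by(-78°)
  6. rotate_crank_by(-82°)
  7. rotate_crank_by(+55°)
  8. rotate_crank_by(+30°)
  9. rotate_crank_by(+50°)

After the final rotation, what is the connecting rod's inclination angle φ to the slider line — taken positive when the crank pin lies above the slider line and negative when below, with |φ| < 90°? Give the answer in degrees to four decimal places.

set_geometry: r = 14 mm, L = 189 mm, e = 6 mm; θ ← 0°
rotate_crank_by(+68°): θ ← 0° +68° = 68°
rotate_crank_by(-75°): θ ← 68° -75° = -7°
rotate_crank_by(-62°): θ ← -7° -62° = -69°
rotate_crank_by(-78°): θ ← -69° -78° = -147°
rotate_crank_by(-82°): θ ← -147° -82° = -229°
rotate_crank_by(+55°): θ ← -229° +55° = -174°
rotate_crank_by(+30°): θ ← -174° +30° = -144°
rotate_crank_by(+50°): θ ← -144° +50° = -94°
crank pin P = (r cos θ, r sin θ) = (-0.976591, -13.965897)
h = r sin θ − e = -13.965897 − 6 = -19.965897
sin φ = h / L = -19.965897 / 189 = -0.10563967
φ = arcsin(-0.10563967) = -6.064022°

-6.0640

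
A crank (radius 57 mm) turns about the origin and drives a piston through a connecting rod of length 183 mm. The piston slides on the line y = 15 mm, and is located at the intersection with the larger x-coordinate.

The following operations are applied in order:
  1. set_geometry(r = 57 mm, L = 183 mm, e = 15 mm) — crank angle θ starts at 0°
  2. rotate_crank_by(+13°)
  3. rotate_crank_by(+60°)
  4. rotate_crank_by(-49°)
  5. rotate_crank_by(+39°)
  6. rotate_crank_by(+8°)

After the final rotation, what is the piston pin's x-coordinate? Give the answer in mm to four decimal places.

set_geometry: r = 57 mm, L = 183 mm, e = 15 mm; θ ← 0°
rotate_crank_by(+13°): θ ← 0° +13° = 13°
rotate_crank_by(+60°): θ ← 13° +60° = 73°
rotate_crank_by(-49°): θ ← 73° -49° = 24°
rotate_crank_by(+39°): θ ← 24° +39° = 63°
rotate_crank_by(+8°): θ ← 63° +8° = 71°
crank pin P = (r cos θ, r sin θ) = (18.557385, 53.894559)
h = r sin θ − e = 53.894559 − 15 = 38.894559
x = r cos θ + √(L² − h²) = 18.557385 + √(33489.0 − 1512.7867) = 18.557385 + 178.818940 = 197.376325

197.3763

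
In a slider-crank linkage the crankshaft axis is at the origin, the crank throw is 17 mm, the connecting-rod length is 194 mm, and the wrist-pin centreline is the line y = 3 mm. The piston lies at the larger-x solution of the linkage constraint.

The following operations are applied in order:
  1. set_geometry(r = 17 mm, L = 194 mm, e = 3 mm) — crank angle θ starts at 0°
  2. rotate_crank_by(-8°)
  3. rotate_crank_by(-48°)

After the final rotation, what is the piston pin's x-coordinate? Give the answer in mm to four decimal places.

set_geometry: r = 17 mm, L = 194 mm, e = 3 mm; θ ← 0°
rotate_crank_by(-8°): θ ← 0° -8° = -8°
rotate_crank_by(-48°): θ ← -8° -48° = -56°
crank pin P = (r cos θ, r sin θ) = (9.506279, -14.093639)
h = r sin θ − e = -14.093639 − 3 = -17.093639
x = r cos θ + √(L² − h²) = 9.506279 + √(37636.0 − 292.1925) = 9.506279 + 193.245459 = 202.751739

202.7517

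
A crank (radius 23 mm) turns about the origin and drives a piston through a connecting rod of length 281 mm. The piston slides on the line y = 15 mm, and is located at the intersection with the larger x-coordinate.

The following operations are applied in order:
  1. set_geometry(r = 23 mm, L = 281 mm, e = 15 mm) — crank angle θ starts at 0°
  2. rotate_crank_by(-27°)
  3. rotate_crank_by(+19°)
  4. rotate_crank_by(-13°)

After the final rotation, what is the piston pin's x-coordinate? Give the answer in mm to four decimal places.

301.5095

set_geometry: r = 23 mm, L = 281 mm, e = 15 mm; θ ← 0°
rotate_crank_by(-27°): θ ← 0° -27° = -27°
rotate_crank_by(+19°): θ ← -27° +19° = -8°
rotate_crank_by(-13°): θ ← -8° -13° = -21°
crank pin P = (r cos θ, r sin θ) = (21.472350, -8.242463)
h = r sin θ − e = -8.242463 − 15 = -23.242463
x = r cos θ + √(L² − h²) = 21.472350 + √(78961.0 − 540.2121) = 21.472350 + 280.037119 = 301.509469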